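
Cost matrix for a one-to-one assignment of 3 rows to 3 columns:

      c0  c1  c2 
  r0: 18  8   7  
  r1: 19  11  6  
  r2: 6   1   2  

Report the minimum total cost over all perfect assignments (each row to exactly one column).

optimal assignment: row0→col1 (cost 8), row1→col2 (cost 6), row2→col0 (cost 6)
total = 8 + 6 + 6 = 20

Minimum assignment cost: 20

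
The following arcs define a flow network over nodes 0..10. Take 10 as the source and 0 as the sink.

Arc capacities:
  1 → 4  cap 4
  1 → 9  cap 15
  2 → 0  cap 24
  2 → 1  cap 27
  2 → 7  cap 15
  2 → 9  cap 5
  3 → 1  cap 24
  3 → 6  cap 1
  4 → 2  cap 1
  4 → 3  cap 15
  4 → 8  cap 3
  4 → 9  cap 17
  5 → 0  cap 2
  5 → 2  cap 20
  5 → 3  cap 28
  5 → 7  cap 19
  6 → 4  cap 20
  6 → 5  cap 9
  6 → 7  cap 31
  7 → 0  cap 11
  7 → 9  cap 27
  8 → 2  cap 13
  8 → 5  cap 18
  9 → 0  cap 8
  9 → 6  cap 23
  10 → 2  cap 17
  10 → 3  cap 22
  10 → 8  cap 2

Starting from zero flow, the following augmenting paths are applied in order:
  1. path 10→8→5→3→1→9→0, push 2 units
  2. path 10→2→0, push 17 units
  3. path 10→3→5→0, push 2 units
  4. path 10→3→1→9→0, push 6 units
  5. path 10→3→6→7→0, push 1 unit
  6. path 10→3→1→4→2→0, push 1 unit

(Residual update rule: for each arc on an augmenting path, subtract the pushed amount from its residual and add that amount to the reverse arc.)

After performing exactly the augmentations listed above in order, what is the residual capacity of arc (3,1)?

Residual capacity of (3,1): 15

after path 1 (10→8→5→3→1→9→0, push 2): res(3,1)=22
after path 2 (10→2→0, push 17): res(3,1)=22
after path 3 (10→3→5→0, push 2): res(3,1)=22
after path 4 (10→3→1→9→0, push 6): res(3,1)=16
after path 5 (10→3→6→7→0, push 1): res(3,1)=16
after path 6 (10→3→1→4→2→0, push 1): res(3,1)=15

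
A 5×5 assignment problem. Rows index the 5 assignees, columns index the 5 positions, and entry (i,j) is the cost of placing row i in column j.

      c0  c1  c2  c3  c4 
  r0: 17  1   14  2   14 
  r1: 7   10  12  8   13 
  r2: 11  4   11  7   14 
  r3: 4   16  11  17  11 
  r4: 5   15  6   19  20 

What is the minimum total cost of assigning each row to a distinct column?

Minimum assignment cost: 29

optimal assignment: row0→col3 (cost 2), row1→col4 (cost 13), row2→col1 (cost 4), row3→col0 (cost 4), row4→col2 (cost 6)
total = 2 + 13 + 4 + 4 + 6 = 29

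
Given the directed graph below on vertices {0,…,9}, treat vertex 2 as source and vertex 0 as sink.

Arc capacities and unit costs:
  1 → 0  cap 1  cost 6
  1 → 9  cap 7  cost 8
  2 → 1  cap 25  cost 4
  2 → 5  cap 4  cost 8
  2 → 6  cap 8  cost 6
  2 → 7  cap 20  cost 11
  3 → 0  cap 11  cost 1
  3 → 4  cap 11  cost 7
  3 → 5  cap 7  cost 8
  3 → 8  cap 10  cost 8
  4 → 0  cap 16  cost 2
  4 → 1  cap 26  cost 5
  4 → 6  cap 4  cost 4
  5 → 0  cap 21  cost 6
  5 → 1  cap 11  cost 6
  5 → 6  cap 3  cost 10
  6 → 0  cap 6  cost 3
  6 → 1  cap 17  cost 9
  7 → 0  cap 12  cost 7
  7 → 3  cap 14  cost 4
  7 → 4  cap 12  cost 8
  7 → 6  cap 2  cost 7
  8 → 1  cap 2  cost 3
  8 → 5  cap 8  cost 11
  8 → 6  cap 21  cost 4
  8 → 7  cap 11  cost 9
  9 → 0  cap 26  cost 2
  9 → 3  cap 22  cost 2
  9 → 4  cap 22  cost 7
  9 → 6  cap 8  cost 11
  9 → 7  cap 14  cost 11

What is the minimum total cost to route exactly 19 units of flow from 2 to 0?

Minimum cost for 19 units: 234

shortest-cost path #1: 2→6→0 push 6 @ unit cost 9 (adds 54)
shortest-cost path #2: 2→1→0 push 1 @ unit cost 10 (adds 10)
shortest-cost path #3: 2→5→0 push 4 @ unit cost 14 (adds 56)
shortest-cost path #4: 2→1→9→0 push 7 @ unit cost 14 (adds 98)
shortest-cost path #5: 2→7→3→0 push 1 @ unit cost 16 (adds 16)
total cost = 234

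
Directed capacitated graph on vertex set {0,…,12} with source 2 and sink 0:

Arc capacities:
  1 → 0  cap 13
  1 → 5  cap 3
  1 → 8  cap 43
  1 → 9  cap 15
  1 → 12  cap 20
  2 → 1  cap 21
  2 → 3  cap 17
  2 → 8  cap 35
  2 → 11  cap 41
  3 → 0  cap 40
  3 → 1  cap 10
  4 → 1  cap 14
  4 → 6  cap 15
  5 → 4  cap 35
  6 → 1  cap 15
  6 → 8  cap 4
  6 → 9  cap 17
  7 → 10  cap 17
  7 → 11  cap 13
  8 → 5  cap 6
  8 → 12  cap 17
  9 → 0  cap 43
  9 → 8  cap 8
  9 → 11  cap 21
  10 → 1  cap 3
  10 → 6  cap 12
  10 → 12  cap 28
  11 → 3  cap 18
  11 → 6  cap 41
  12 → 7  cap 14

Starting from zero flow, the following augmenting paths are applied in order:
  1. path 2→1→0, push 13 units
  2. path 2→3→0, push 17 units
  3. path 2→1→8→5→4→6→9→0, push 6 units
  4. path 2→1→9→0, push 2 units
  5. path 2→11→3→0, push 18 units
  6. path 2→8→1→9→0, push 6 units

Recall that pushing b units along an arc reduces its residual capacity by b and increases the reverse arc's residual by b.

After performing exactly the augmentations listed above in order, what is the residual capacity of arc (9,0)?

after path 1 (2→1→0, push 13): res(9,0)=43
after path 2 (2→3→0, push 17): res(9,0)=43
after path 3 (2→1→8→5→4→6→9→0, push 6): res(9,0)=37
after path 4 (2→1→9→0, push 2): res(9,0)=35
after path 5 (2→11→3→0, push 18): res(9,0)=35
after path 6 (2→8→1→9→0, push 6): res(9,0)=29

Residual capacity of (9,0): 29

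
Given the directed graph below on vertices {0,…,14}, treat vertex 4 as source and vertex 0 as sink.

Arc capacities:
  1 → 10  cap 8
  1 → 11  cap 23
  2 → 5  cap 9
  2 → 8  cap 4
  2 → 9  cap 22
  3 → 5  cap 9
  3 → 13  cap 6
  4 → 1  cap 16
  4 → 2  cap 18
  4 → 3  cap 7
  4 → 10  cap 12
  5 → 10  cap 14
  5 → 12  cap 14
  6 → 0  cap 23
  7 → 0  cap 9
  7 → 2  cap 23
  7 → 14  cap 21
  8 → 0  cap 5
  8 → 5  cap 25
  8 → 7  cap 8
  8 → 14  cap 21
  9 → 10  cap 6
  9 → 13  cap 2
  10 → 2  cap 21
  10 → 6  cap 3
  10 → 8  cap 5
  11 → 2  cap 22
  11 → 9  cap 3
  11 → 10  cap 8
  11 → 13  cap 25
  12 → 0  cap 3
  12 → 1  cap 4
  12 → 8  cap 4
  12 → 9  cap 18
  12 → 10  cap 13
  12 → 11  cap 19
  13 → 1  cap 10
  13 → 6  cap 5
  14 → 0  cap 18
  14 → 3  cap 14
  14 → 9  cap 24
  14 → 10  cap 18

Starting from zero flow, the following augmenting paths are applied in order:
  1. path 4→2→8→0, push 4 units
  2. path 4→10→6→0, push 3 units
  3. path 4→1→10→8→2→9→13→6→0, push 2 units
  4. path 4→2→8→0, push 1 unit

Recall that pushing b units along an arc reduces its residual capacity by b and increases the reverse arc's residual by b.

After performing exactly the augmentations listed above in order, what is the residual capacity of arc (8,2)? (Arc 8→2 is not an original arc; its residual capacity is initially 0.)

after path 1 (4→2→8→0, push 4): res(8,2)=4
after path 2 (4→10→6→0, push 3): res(8,2)=4
after path 3 (4→1→10→8→2→9→13→6→0, push 2): res(8,2)=2
after path 4 (4→2→8→0, push 1): res(8,2)=3

Residual capacity of (8,2): 3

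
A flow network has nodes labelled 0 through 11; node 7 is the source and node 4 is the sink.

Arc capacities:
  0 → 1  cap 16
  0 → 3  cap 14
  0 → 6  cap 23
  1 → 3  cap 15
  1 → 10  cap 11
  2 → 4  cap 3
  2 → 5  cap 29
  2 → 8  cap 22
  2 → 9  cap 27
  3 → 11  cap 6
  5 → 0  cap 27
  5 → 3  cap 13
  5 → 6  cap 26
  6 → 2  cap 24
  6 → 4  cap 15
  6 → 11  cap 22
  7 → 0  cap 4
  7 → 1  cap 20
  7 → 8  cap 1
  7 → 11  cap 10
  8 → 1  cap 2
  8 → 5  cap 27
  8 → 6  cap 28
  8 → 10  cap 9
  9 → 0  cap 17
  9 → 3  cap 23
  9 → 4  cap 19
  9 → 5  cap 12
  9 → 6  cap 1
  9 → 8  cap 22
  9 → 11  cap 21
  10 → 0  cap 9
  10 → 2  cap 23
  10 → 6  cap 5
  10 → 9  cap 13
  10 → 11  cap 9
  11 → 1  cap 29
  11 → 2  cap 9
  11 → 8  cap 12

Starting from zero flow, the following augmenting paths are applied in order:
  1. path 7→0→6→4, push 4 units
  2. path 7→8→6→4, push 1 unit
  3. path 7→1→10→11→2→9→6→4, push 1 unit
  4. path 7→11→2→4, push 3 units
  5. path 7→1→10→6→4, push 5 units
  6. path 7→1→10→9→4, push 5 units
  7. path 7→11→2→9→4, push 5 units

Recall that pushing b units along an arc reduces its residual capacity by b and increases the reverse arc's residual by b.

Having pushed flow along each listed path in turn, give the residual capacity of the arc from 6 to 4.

after path 1 (7→0→6→4, push 4): res(6,4)=11
after path 2 (7→8→6→4, push 1): res(6,4)=10
after path 3 (7→1→10→11→2→9→6→4, push 1): res(6,4)=9
after path 4 (7→11→2→4, push 3): res(6,4)=9
after path 5 (7→1→10→6→4, push 5): res(6,4)=4
after path 6 (7→1→10→9→4, push 5): res(6,4)=4
after path 7 (7→11→2→9→4, push 5): res(6,4)=4

Residual capacity of (6,4): 4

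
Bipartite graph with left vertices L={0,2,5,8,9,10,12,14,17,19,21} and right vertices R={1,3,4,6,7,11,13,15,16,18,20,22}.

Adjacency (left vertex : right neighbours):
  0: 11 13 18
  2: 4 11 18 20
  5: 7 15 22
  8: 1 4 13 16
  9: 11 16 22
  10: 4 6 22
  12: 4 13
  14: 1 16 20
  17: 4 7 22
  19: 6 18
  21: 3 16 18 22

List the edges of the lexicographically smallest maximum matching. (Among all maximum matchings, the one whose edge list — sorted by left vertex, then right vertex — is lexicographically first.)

|M| = 11 (so the lex-smallest maximum matching has 11 edges)
process left vertices in ascending order; for each, take the smallest-labelled available neighbour that still permits 11 edges overall, or leave it unmatched if none does
lex-smallest matching: {0-11, 2-4, 5-7, 8-1, 9-16, 10-6, 12-13, 14-20, 17-22, 19-18, 21-3}

Lex-smallest maximum matching: {(0,11), (2,4), (5,7), (8,1), (9,16), (10,6), (12,13), (14,20), (17,22), (19,18), (21,3)}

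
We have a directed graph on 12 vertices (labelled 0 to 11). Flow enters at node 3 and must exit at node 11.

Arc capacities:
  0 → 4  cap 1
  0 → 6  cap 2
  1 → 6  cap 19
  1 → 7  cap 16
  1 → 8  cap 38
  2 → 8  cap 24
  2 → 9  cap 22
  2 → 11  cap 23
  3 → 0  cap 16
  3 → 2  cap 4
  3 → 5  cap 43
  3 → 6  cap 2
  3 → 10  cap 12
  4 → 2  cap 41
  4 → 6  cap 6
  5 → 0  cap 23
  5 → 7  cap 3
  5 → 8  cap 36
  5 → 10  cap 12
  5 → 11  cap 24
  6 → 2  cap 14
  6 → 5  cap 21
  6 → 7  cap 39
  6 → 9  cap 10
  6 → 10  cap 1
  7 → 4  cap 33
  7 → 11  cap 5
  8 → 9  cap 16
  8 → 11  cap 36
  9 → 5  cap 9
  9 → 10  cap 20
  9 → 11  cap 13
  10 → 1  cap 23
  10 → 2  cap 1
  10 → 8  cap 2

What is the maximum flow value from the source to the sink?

Maximum flow value: 64

augment #1: 3→2→11 bottleneck 4, total now 4
augment #2: 3→5→11 bottleneck 24, total now 28
augment #3: 3→5→7→11 bottleneck 3, total now 31
augment #4: 3→5→8→11 bottleneck 16, total now 47
augment #5: 3→6→2→11 bottleneck 2, total now 49
augment #6: 3→10→2→11 bottleneck 1, total now 50
augment #7: 3→10→8→11 bottleneck 2, total now 52
augment #8: 3→0→4→2→11 bottleneck 1, total now 53
augment #9: 3→0→6→2→11 bottleneck 2, total now 55
augment #10: 3→10→1→7→11 bottleneck 2, total now 57
augment #11: 3→10→1→8→11 bottleneck 7, total now 64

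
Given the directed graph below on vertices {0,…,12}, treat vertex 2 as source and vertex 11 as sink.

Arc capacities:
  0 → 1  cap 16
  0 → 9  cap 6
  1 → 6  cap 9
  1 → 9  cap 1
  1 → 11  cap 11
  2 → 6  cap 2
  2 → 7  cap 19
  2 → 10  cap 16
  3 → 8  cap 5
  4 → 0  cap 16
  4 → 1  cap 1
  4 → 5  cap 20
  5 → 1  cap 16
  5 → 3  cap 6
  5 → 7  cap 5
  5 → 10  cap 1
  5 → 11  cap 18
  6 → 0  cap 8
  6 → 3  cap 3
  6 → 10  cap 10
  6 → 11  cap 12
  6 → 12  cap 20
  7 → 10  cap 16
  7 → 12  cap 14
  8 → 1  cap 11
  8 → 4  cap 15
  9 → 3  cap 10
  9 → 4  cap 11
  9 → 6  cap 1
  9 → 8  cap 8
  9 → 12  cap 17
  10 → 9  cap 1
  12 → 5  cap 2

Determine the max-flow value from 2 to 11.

augment #1: 2→6→11 bottleneck 2, total now 2
augment #2: 2→7→12→5→11 bottleneck 2, total now 4
augment #3: 2→10→9→6→11 bottleneck 1, total now 5

Maximum flow value: 5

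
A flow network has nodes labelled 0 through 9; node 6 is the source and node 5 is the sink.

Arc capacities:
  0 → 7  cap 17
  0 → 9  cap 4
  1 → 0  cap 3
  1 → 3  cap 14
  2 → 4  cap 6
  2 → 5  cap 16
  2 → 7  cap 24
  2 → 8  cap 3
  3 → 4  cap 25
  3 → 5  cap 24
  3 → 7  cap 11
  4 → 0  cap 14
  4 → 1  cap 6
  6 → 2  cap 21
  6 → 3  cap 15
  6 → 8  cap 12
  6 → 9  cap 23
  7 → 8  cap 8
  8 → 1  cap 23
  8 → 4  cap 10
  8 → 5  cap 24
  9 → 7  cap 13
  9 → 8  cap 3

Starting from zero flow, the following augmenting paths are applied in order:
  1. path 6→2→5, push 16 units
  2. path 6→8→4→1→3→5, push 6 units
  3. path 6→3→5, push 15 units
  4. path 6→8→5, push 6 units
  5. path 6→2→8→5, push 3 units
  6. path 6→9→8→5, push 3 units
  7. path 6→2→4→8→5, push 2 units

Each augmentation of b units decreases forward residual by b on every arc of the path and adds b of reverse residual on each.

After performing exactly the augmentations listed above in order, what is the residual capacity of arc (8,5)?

after path 1 (6→2→5, push 16): res(8,5)=24
after path 2 (6→8→4→1→3→5, push 6): res(8,5)=24
after path 3 (6→3→5, push 15): res(8,5)=24
after path 4 (6→8→5, push 6): res(8,5)=18
after path 5 (6→2→8→5, push 3): res(8,5)=15
after path 6 (6→9→8→5, push 3): res(8,5)=12
after path 7 (6→2→4→8→5, push 2): res(8,5)=10

Residual capacity of (8,5): 10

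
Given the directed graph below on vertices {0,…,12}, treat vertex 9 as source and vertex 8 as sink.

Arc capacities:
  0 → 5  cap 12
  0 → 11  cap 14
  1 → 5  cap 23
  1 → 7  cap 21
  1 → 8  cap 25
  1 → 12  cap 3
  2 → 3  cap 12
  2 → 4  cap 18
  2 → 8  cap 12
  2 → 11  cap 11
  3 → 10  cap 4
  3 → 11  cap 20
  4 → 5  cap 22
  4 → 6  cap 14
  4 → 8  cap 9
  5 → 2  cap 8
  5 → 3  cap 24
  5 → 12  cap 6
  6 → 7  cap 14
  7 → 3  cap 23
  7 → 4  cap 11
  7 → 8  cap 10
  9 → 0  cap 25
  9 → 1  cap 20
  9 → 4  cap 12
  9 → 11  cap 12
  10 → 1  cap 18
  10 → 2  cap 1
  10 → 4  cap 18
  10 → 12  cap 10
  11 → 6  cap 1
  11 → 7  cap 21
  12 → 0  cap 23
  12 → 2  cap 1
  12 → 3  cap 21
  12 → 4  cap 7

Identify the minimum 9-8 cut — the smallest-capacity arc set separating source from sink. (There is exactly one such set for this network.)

Min-cut arcs: {(3,10), (4,8), (5,2), (7,8), (9,1), (12,2)} (total capacity 52)

augment #1: 9→1→8 push 20
augment #2: 9→4→8 push 9
augment #3: 9→11→7→8 push 10
augment #4: 9→0→5→2→8 push 8
augment #5: 9→0→5→12→2→8 push 1
augment #6: 9→0→5→3→10→1→8 push 3
augment #7: 9→4→5→3→10→1→8 push 1
max flow = 52; residual-reachable set from 9 gives S-side
cut edges (S→T): {(3,10), (4,8), (5,2), (7,8), (9,1), (12,2)} total cap 52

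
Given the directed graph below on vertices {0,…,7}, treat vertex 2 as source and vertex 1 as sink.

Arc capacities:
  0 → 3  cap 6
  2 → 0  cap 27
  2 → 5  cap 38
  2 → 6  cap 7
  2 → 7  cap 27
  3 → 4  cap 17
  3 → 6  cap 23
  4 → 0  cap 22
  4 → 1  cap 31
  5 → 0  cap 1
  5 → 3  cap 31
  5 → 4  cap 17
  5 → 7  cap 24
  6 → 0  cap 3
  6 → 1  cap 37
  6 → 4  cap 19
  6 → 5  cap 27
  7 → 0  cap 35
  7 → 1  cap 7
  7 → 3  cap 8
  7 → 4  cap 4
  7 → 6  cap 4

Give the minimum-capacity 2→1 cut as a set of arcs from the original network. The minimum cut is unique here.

augment #1: 2→6→1 push 7
augment #2: 2→7→1 push 7
augment #3: 2→5→4→1 push 17
augment #4: 2→7→4→1 push 4
augment #5: 2→7→6→1 push 4
augment #6: 2→0→3→4→1 push 6
augment #7: 2→5→3→4→1 push 4
augment #8: 2→5→3→6→1 push 17
augment #9: 2→7→3→6→1 push 6
max flow = 72; residual-reachable set from 2 gives S-side
cut edges (S→T): {(2,6), (3,6), (4,1), (7,1), (7,6)} total cap 72

Min-cut arcs: {(2,6), (3,6), (4,1), (7,1), (7,6)} (total capacity 72)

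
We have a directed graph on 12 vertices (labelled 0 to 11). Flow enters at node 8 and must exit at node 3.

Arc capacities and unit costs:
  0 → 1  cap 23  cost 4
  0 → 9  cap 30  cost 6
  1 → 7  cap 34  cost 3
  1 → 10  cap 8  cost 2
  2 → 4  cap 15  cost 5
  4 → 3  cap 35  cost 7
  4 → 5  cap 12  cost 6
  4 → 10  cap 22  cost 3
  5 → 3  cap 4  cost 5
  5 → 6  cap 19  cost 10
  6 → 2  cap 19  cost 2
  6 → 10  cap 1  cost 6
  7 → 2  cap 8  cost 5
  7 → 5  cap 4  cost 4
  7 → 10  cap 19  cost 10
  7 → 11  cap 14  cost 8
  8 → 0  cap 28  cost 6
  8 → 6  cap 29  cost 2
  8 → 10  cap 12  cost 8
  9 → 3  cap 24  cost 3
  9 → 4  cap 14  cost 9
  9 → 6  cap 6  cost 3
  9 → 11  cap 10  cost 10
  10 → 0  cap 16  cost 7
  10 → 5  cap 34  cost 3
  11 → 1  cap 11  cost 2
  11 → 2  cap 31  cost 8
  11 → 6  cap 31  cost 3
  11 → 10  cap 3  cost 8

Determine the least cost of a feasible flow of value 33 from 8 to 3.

shortest-cost path #1: 8→0→9→3 push 24 @ unit cost 15 (adds 360)
shortest-cost path #2: 8→10→5→3 push 4 @ unit cost 16 (adds 64)
shortest-cost path #3: 8→6→2→4→3 push 5 @ unit cost 16 (adds 80)
total cost = 504

Minimum cost for 33 units: 504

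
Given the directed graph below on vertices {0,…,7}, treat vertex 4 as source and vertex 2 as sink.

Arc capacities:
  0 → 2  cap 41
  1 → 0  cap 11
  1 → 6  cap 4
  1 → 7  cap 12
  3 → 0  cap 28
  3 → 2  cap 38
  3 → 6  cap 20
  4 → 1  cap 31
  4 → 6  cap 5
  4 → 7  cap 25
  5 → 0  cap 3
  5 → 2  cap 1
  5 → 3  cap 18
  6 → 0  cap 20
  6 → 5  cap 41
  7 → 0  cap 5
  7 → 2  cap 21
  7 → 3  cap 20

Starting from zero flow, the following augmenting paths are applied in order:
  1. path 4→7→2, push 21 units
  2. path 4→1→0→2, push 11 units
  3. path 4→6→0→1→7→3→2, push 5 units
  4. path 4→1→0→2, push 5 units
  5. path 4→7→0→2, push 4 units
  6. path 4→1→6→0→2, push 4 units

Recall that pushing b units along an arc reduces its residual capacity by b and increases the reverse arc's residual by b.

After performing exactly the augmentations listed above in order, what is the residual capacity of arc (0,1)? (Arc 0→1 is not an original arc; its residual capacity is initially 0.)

Residual capacity of (0,1): 11

after path 1 (4→7→2, push 21): res(0,1)=0
after path 2 (4→1→0→2, push 11): res(0,1)=11
after path 3 (4→6→0→1→7→3→2, push 5): res(0,1)=6
after path 4 (4→1→0→2, push 5): res(0,1)=11
after path 5 (4→7→0→2, push 4): res(0,1)=11
after path 6 (4→1→6→0→2, push 4): res(0,1)=11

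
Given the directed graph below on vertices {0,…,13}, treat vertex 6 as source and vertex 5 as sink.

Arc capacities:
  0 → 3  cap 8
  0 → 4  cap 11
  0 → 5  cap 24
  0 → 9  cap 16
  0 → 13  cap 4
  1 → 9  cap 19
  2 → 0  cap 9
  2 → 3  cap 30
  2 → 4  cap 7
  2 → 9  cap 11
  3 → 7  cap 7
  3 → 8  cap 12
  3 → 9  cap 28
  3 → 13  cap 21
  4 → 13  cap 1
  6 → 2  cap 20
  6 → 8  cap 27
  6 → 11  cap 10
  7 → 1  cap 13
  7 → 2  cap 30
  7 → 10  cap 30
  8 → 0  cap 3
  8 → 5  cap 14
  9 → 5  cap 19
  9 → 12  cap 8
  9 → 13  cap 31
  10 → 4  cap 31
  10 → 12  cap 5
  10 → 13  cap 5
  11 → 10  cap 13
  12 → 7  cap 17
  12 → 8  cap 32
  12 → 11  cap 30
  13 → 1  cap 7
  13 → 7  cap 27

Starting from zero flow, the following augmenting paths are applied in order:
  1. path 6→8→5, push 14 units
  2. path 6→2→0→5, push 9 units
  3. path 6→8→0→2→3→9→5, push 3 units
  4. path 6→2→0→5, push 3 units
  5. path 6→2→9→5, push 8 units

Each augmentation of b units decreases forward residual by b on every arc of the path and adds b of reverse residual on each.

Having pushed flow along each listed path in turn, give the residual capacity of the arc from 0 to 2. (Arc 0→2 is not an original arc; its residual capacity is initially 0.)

after path 1 (6→8→5, push 14): res(0,2)=0
after path 2 (6→2→0→5, push 9): res(0,2)=9
after path 3 (6→8→0→2→3→9→5, push 3): res(0,2)=6
after path 4 (6→2→0→5, push 3): res(0,2)=9
after path 5 (6→2→9→5, push 8): res(0,2)=9

Residual capacity of (0,2): 9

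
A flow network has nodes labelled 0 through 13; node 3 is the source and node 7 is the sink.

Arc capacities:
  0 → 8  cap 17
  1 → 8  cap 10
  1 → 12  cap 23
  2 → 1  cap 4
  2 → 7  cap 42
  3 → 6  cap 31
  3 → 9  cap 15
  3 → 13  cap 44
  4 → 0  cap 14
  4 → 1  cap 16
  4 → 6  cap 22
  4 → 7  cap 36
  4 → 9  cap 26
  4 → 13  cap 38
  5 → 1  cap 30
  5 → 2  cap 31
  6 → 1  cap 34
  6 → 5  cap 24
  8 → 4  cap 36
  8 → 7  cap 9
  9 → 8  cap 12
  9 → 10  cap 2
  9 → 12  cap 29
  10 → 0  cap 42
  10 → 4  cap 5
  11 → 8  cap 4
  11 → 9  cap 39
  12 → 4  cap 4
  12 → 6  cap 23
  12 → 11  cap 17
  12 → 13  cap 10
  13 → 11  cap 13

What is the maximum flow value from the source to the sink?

Maximum flow value: 56

augment #1: 3→9→8→7 bottleneck 9, total now 9
augment #2: 3→6→5→2→7 bottleneck 24, total now 33
augment #3: 3→9→8→4→7 bottleneck 3, total now 36
augment #4: 3→9→10→4→7 bottleneck 2, total now 38
augment #5: 3→9→12→4→7 bottleneck 1, total now 39
augment #6: 3→6→1→8→4→7 bottleneck 7, total now 46
augment #7: 3→13→11→8→4→7 bottleneck 4, total now 50
augment #8: 3→13→11→9→12→4→7 bottleneck 3, total now 53
augment #9: 3→13→11→9→12→6→1→8→4→7 bottleneck 3, total now 56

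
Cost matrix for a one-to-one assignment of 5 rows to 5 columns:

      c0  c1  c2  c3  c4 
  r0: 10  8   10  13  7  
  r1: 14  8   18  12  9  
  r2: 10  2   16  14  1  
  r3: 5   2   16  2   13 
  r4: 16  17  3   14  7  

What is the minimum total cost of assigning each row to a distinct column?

Minimum assignment cost: 24

optimal assignment: row0→col0 (cost 10), row1→col1 (cost 8), row2→col4 (cost 1), row3→col3 (cost 2), row4→col2 (cost 3)
total = 10 + 8 + 1 + 2 + 3 = 24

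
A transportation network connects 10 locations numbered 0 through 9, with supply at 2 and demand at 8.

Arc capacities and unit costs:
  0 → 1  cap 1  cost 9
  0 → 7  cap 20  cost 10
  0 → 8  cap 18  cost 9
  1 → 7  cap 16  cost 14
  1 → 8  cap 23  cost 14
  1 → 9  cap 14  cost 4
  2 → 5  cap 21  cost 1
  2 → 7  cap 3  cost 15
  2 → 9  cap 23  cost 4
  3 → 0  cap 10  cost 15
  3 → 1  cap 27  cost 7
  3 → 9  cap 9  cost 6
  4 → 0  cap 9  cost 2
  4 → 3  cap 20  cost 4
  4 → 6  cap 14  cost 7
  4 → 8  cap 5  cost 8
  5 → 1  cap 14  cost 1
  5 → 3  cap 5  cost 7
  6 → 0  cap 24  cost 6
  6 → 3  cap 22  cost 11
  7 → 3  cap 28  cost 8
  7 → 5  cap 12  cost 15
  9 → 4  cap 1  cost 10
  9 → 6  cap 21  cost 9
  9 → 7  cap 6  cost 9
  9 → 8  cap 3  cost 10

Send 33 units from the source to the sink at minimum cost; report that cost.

shortest-cost path #1: 2→9→8 push 3 @ unit cost 14 (adds 42)
shortest-cost path #2: 2→5→1→8 push 14 @ unit cost 16 (adds 224)
shortest-cost path #3: 2→9→4→8 push 1 @ unit cost 22 (adds 22)
shortest-cost path #4: 2→9→6→0→8 push 15 @ unit cost 28 (adds 420)
total cost = 708

Minimum cost for 33 units: 708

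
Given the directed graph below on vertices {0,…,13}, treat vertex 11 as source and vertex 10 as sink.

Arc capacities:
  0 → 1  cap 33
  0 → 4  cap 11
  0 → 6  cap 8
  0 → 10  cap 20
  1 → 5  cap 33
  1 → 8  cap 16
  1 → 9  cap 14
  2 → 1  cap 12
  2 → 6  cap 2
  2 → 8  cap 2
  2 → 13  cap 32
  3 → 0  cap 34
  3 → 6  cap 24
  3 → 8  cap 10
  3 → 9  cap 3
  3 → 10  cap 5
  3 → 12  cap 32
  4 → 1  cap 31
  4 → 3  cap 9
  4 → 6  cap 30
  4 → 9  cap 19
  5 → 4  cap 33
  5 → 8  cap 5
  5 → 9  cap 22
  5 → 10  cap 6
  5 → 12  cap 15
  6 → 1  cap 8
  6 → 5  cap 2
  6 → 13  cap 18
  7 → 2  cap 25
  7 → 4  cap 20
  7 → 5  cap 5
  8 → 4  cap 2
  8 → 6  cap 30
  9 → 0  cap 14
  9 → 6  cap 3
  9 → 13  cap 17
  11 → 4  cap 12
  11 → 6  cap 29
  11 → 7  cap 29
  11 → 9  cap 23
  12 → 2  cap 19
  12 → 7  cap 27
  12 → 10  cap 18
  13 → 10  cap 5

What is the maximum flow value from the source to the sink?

augment #1: 11→4→3→10 bottleneck 5, total now 5
augment #2: 11→6→5→10 bottleneck 2, total now 7
augment #3: 11→6→13→10 bottleneck 5, total now 12
augment #4: 11→7→5→10 bottleneck 4, total now 16
augment #5: 11→9→0→10 bottleneck 14, total now 30
augment #6: 11→4→3→0→10 bottleneck 4, total now 34
augment #7: 11→7→5→12→10 bottleneck 1, total now 35
augment #8: 11→4→1→5→12→10 bottleneck 3, total now 38
augment #9: 11→6→1→5→12→10 bottleneck 8, total now 46
augment #10: 11→7→2→1→5→12→10 bottleneck 3, total now 49

Maximum flow value: 49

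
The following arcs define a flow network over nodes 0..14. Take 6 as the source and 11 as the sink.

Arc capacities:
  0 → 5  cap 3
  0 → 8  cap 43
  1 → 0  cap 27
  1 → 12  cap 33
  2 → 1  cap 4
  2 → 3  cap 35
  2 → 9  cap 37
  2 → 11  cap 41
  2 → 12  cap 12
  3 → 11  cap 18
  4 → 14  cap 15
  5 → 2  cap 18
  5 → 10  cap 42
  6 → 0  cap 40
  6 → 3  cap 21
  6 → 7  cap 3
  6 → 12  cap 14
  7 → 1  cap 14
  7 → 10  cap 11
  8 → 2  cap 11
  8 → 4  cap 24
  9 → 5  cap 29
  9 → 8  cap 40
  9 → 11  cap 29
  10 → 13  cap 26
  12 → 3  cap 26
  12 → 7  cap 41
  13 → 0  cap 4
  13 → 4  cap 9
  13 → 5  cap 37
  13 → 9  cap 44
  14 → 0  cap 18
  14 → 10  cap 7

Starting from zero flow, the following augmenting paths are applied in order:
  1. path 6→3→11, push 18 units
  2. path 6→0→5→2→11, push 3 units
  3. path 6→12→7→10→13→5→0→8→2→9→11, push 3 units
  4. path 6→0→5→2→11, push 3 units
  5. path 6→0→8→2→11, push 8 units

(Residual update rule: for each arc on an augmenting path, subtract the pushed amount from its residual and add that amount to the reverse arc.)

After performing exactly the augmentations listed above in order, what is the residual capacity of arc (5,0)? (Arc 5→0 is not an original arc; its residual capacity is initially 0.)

after path 1 (6→3→11, push 18): res(5,0)=0
after path 2 (6→0→5→2→11, push 3): res(5,0)=3
after path 3 (6→12→7→10→13→5→0→8→2→9→11, push 3): res(5,0)=0
after path 4 (6→0→5→2→11, push 3): res(5,0)=3
after path 5 (6→0→8→2→11, push 8): res(5,0)=3

Residual capacity of (5,0): 3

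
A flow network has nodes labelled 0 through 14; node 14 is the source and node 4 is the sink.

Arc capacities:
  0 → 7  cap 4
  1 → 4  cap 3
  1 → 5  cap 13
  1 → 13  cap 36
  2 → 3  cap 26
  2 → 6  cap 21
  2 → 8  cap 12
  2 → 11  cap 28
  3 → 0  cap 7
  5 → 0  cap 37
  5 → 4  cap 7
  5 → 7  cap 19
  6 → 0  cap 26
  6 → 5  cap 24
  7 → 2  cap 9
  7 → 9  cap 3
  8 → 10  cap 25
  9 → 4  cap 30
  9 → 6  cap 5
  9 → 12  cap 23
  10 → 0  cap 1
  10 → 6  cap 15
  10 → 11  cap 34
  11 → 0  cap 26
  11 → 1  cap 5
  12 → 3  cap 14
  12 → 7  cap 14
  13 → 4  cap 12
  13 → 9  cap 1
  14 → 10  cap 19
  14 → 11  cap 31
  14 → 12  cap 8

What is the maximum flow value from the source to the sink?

augment #1: 14→11→1→4 bottleneck 3, total now 3
augment #2: 14→10→6→5→4 bottleneck 7, total now 10
augment #3: 14→11→1→13→4 bottleneck 2, total now 12
augment #4: 14→12→7→9→4 bottleneck 3, total now 15

Maximum flow value: 15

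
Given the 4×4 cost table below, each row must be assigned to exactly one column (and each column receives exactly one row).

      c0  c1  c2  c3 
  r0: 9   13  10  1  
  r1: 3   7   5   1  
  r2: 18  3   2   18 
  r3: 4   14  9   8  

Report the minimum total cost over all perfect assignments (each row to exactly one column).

optimal assignment: row0→col3 (cost 1), row1→col2 (cost 5), row2→col1 (cost 3), row3→col0 (cost 4)
total = 1 + 5 + 3 + 4 = 13

Minimum assignment cost: 13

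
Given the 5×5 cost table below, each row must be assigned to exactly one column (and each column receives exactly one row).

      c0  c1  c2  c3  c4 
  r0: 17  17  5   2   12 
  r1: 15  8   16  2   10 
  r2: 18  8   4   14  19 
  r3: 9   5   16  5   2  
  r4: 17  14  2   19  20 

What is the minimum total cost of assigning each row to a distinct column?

Minimum assignment cost: 29

optimal assignment: row0→col3 (cost 2), row1→col0 (cost 15), row2→col1 (cost 8), row3→col4 (cost 2), row4→col2 (cost 2)
total = 2 + 15 + 8 + 2 + 2 = 29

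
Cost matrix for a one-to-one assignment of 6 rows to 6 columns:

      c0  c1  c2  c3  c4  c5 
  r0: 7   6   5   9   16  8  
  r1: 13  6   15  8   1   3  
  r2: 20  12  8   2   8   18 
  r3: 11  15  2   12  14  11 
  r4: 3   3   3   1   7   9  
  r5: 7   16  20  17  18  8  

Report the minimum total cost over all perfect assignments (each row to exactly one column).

Minimum assignment cost: 22

optimal assignment: row0→col1 (cost 6), row1→col4 (cost 1), row2→col3 (cost 2), row3→col2 (cost 2), row4→col0 (cost 3), row5→col5 (cost 8)
total = 6 + 1 + 2 + 2 + 3 + 8 = 22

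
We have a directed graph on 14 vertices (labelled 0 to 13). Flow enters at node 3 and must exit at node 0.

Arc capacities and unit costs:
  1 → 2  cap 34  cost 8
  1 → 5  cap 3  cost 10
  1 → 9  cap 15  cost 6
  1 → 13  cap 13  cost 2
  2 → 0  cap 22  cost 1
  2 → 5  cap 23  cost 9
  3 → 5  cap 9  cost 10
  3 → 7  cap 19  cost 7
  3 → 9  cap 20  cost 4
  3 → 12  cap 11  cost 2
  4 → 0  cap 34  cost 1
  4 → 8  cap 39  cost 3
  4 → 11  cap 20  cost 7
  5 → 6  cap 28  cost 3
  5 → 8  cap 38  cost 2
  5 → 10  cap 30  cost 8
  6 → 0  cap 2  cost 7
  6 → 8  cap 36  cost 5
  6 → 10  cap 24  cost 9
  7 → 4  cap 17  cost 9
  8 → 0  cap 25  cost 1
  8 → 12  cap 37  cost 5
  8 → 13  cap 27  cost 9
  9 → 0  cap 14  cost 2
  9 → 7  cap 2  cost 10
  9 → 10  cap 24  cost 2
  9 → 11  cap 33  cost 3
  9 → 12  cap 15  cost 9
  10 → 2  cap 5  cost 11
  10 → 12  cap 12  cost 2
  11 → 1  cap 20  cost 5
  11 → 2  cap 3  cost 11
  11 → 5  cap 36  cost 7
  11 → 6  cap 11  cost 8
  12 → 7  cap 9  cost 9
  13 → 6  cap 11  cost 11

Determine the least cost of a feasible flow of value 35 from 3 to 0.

Minimum cost for 35 units: 405

shortest-cost path #1: 3→9→0 push 14 @ unit cost 6 (adds 84)
shortest-cost path #2: 3→5→8→0 push 9 @ unit cost 13 (adds 117)
shortest-cost path #3: 3→7→4→0 push 12 @ unit cost 17 (adds 204)
total cost = 405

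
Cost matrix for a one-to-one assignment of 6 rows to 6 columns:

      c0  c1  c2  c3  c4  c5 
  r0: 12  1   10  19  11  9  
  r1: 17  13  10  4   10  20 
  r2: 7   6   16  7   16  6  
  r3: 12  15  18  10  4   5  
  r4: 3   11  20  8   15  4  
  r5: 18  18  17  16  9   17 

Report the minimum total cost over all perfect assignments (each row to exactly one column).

Minimum assignment cost: 35

one of 2 optimal assignments: row0→col1 (cost 1), row1→col2 (cost 10), row2→col3 (cost 7), row3→col5 (cost 5), row4→col0 (cost 3), row5→col4 (cost 9)
total = 1 + 10 + 7 + 5 + 3 + 9 = 35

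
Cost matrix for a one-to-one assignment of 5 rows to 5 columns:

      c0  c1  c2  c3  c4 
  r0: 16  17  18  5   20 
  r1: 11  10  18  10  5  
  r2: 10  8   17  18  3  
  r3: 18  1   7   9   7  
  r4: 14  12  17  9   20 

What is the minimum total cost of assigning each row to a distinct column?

optimal assignment: row0→col3 (cost 5), row1→col0 (cost 11), row2→col4 (cost 3), row3→col1 (cost 1), row4→col2 (cost 17)
total = 5 + 11 + 3 + 1 + 17 = 37

Minimum assignment cost: 37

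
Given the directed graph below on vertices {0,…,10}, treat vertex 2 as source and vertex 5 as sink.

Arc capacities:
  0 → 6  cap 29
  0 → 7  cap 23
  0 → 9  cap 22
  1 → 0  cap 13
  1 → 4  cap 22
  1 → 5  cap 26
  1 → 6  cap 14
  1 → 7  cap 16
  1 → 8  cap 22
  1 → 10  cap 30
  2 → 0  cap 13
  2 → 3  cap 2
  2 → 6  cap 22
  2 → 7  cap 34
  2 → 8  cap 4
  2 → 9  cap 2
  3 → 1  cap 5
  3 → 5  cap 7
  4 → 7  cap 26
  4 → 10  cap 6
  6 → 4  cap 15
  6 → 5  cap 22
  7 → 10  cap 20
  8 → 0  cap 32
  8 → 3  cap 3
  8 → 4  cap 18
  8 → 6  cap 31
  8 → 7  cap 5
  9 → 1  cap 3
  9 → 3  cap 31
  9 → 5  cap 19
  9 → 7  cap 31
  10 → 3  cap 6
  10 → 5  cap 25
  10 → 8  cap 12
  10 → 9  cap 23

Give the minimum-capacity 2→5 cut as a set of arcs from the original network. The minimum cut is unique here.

augment #1: 2→3→5 push 2
augment #2: 2→6→5 push 22
augment #3: 2→9→5 push 2
augment #4: 2→0→9→5 push 13
augment #5: 2→7→10→5 push 20
augment #6: 2→8→3→5 push 3
augment #7: 2→8→0→9→5 push 1
max flow = 63; residual-reachable set from 2 gives S-side
cut edges (S→T): {(2,0), (2,3), (2,6), (2,8), (2,9), (7,10)} total cap 63

Min-cut arcs: {(2,0), (2,3), (2,6), (2,8), (2,9), (7,10)} (total capacity 63)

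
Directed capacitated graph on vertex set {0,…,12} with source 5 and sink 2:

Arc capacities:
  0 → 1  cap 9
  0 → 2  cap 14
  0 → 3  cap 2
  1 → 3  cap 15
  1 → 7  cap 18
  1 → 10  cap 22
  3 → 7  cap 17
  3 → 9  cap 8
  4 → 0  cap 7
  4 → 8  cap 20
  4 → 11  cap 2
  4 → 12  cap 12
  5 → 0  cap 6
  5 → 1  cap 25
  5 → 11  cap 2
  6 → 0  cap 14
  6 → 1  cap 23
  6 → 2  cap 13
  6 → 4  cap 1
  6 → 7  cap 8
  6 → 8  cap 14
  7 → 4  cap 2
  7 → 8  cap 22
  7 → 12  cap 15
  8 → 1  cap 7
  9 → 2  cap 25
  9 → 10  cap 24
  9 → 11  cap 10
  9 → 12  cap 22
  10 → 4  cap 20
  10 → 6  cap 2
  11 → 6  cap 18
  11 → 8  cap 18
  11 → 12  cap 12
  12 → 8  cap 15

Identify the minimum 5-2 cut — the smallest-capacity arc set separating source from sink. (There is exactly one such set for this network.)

augment #1: 5→0→2 push 6
augment #2: 5→11→6→2 push 2
augment #3: 5→1→3→9→2 push 8
augment #4: 5→1→10→6→2 push 2
augment #5: 5→1→7→4→0→2 push 2
augment #6: 5→1→10→4→0→2 push 5
augment #7: 5→1→10→4→11→6→2 push 2
max flow = 27; residual-reachable set from 5 gives S-side
cut edges (S→T): {(3,9), (4,0), (4,11), (5,0), (5,11), (10,6)} total cap 27

Min-cut arcs: {(3,9), (4,0), (4,11), (5,0), (5,11), (10,6)} (total capacity 27)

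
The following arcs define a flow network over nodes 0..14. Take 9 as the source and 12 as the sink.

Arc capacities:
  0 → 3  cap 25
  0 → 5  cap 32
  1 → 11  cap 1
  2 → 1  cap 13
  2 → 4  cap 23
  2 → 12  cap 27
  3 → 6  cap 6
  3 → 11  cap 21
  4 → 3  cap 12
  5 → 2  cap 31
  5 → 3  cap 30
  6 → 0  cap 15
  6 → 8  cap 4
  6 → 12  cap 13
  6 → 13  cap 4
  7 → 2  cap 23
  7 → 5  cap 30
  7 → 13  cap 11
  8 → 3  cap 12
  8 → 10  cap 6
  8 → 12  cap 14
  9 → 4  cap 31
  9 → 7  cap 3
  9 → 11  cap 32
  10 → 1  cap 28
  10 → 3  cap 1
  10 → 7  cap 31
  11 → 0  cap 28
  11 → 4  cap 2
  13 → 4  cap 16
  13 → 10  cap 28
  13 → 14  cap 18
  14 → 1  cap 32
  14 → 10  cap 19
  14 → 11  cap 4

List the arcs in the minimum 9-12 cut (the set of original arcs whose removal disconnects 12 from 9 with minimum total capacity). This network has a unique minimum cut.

augment #1: 9→7→2→12 push 3
augment #2: 9→4→3→6→12 push 6
augment #3: 9→11→0→5→2→12 push 24
max flow = 33; residual-reachable set from 9 gives S-side
cut edges (S→T): {(2,12), (3,6)} total cap 33

Min-cut arcs: {(2,12), (3,6)} (total capacity 33)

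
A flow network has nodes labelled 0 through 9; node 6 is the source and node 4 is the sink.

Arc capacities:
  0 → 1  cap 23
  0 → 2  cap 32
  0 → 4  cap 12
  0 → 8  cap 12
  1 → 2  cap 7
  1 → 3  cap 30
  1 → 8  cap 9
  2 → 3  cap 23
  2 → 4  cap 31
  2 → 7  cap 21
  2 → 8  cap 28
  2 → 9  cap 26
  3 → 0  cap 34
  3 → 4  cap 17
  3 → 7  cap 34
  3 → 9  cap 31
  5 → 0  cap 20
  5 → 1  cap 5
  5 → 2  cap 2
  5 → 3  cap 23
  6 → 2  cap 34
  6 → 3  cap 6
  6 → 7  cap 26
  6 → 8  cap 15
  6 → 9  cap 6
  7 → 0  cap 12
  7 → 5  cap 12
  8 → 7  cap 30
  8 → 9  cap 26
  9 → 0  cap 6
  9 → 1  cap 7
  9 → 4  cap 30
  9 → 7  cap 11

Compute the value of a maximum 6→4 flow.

Maximum flow value: 85

augment #1: 6→2→4 bottleneck 31, total now 31
augment #2: 6→3→4 bottleneck 6, total now 37
augment #3: 6→9→4 bottleneck 6, total now 43
augment #4: 6→2→3→4 bottleneck 3, total now 46
augment #5: 6→7→0→4 bottleneck 12, total now 58
augment #6: 6→8→9→4 bottleneck 15, total now 73
augment #7: 6→7→5→3→4 bottleneck 8, total now 81
augment #8: 6→7→5→2→9→4 bottleneck 2, total now 83
augment #9: 6→7→5→3→9→4 bottleneck 2, total now 85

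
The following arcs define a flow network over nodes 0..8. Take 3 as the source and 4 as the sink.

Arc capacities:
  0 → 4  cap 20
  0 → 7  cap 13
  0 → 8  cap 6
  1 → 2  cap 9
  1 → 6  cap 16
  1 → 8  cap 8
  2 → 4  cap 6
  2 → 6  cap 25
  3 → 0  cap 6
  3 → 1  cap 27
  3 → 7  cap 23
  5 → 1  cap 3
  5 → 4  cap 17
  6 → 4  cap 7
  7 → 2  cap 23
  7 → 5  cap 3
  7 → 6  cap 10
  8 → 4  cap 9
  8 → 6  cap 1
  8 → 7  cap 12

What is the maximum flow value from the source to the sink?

Maximum flow value: 30

augment #1: 3→0→4 bottleneck 6, total now 6
augment #2: 3→1→2→4 bottleneck 6, total now 12
augment #3: 3→1→6→4 bottleneck 7, total now 19
augment #4: 3→1→8→4 bottleneck 8, total now 27
augment #5: 3→7→5→4 bottleneck 3, total now 30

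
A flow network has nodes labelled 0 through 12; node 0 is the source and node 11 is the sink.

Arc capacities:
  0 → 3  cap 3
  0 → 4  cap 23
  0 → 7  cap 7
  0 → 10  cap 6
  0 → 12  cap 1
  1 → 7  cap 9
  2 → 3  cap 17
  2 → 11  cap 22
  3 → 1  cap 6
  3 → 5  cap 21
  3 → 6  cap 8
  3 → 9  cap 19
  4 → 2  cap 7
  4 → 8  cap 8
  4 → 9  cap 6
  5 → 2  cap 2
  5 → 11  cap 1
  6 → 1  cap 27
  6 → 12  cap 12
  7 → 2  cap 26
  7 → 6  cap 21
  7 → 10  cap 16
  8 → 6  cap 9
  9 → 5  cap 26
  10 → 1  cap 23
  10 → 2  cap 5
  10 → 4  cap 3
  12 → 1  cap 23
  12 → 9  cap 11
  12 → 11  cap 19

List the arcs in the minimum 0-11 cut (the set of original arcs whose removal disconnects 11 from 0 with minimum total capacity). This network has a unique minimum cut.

augment #1: 0→12→11 push 1
augment #2: 0→3→5→11 push 1
augment #3: 0→4→2→11 push 7
augment #4: 0→7→2→11 push 7
augment #5: 0→10→2→11 push 5
augment #6: 0→3→5→2→11 push 2
augment #7: 0→4→8→6→12→11 push 8
augment #8: 0→10→1→7→2→11 push 1
augment #9: 0→4→9→5→3→6→12→11 push 3
max flow = 35; residual-reachable set from 0 gives S-side
cut edges (S→T): {(0,3), (0,7), (0,10), (0,12), (4,2), (4,8), (5,2), (5,11)} total cap 35

Min-cut arcs: {(0,3), (0,7), (0,10), (0,12), (4,2), (4,8), (5,2), (5,11)} (total capacity 35)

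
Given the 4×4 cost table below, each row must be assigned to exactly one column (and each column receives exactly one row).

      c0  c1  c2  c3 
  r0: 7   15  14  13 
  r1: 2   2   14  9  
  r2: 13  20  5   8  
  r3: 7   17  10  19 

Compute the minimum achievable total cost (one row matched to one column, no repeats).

Minimum assignment cost: 27

one of 2 optimal assignments: row0→col0 (cost 7), row1→col1 (cost 2), row2→col3 (cost 8), row3→col2 (cost 10)
total = 7 + 2 + 8 + 10 = 27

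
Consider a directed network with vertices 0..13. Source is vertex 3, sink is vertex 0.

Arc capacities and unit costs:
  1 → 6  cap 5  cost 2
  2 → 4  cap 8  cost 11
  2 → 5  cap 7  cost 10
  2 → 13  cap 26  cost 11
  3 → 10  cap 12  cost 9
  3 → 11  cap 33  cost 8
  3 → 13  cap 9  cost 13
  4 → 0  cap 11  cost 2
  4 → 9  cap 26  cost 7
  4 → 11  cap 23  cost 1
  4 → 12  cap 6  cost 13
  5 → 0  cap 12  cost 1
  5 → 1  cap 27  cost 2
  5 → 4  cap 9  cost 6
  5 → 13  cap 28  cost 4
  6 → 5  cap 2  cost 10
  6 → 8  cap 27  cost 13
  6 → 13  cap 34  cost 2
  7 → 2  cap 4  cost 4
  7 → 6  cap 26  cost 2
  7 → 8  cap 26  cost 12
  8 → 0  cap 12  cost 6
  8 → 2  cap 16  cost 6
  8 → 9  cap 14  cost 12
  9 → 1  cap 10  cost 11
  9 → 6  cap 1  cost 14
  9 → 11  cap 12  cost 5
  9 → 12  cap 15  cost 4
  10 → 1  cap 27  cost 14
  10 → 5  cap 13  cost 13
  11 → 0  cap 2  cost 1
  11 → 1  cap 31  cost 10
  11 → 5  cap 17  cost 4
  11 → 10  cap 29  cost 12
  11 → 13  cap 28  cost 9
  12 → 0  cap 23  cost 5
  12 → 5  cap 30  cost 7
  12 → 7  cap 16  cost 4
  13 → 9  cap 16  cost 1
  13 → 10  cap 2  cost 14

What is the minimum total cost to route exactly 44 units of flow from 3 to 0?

shortest-cost path #1: 3→11→0 push 2 @ unit cost 9 (adds 18)
shortest-cost path #2: 3→11→5→0 push 12 @ unit cost 13 (adds 156)
shortest-cost path #3: 3→11→5→4→0 push 5 @ unit cost 20 (adds 100)
shortest-cost path #4: 3→13→9→12→0 push 9 @ unit cost 23 (adds 207)
shortest-cost path #5: 3→11→13→9→12→0 push 6 @ unit cost 27 (adds 162)
shortest-cost path #6: 3→10→5→4→0 push 4 @ unit cost 30 (adds 120)
shortest-cost path #7: 3→11→1→6→8→0 push 5 @ unit cost 39 (adds 195)
shortest-cost path #8: 3→11→13→9→6→8→0 push 1 @ unit cost 51 (adds 51)
total cost = 1009

Minimum cost for 44 units: 1009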